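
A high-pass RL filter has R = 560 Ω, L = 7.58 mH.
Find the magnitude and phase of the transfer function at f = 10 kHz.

Step 1 — Angular frequency: ω = 2π·1e+04 = 6.283e+04 rad/s.
Step 2 — Transfer function: H(jω) = jωL/(R + jωL).
Step 3 — Numerator jωL = j·476.3; denominator R + jωL = 560 + j476.3.
Step 4 — H = 0.4197 + j0.4935.
Step 5 — Magnitude: |H| = 0.6479 (-3.8 dB); phase: φ = 49.6°.

|H| = 0.6479 (-3.8 dB), φ = 49.6°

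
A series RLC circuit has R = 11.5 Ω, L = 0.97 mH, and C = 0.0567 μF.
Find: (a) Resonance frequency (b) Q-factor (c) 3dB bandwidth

Step 1 — Resonance: ω₀ = 1/√(LC) = 1/√(0.00097·5.67e-08) = 1.348e+05 rad/s.
Step 2 — f₀ = ω₀/(2π) = 2.146e+04 Hz.
Step 3 — Series Q: Q = ω₀L/R = 1.348e+05·0.00097/11.5 = 11.37.
Step 4 — Bandwidth: Δω = ω₀/Q = 1.186e+04 rad/s; BW = Δω/(2π) = 1887 Hz.

(a) f₀ = 2.146e+04 Hz  (b) Q = 11.37  (c) BW = 1887 Hz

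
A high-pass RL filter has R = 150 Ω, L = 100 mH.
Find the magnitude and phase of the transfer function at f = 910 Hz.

Step 1 — Angular frequency: ω = 2π·910 = 5718 rad/s.
Step 2 — Transfer function: H(jω) = jωL/(R + jωL).
Step 3 — Numerator jωL = j·571.8; denominator R + jωL = 150 + j571.8.
Step 4 — H = 0.9356 + j0.2455.
Step 5 — Magnitude: |H| = 0.9673 (-0.3 dB); phase: φ = 14.7°.

|H| = 0.9673 (-0.3 dB), φ = 14.7°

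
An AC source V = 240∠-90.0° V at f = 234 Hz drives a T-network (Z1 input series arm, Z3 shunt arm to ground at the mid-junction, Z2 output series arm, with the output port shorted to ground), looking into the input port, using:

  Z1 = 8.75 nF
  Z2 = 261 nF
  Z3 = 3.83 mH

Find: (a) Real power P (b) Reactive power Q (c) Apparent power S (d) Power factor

Step 1 — Angular frequency: ω = 2π·f = 2π·234 = 1470 rad/s.
Step 2 — Component impedances:
  Z1: Z = 1/(jωC) = -j/(ω·C) = 0 - j7.773e+04 Ω
  Z2: Z = 1/(jωC) = -j/(ω·C) = 0 - j2606 Ω
  Z3: Z = jωL = j·1470·0.00383 = 0 + j5.631 Ω
Step 3 — With the output port shorted to ground, the output series arm Z2 runs from the junction to ground; the shunt arm Z3 also runs from the junction to ground. They appear in parallel: Z3 || Z2 = 0 + j5.643 Ω.
Step 4 — Series with input arm Z1: Z_in = Z1 + (Z3 || Z2) = 0 - j7.773e+04 Ω = 7.773e+04∠-90.0° Ω.
Step 5 — Source phasor: V = 240∠-90.0° V = 0 - j240 V.
Step 6 — Current: I = V / Z = 0.003088 A = 0.003088∠0.0° A.
Step 7 — Complex power: S = V·I* = 0 - j0.7411 VA.
Step 8 — Real power: P = Re(S) = 0 W.
Step 9 — Reactive power: Q = Im(S) = -0.7411 VAR.
Step 10 — Apparent power: |S| = 0.7411 VA.
Step 11 — Power factor: PF = P/|S| = 0 (leading).

(a) P = 0 W  (b) Q = -0.7411 VAR  (c) S = 0.7411 VA  (d) PF = 0 (leading)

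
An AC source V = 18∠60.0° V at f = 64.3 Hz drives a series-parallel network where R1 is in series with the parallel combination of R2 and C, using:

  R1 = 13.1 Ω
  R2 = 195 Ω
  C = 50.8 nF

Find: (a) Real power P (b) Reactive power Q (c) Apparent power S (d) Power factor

Step 1 — Angular frequency: ω = 2π·f = 2π·64.3 = 404 rad/s.
Step 2 — Component impedances:
  R1: Z = R = 13.1 Ω
  R2: Z = R = 195 Ω
  C: Z = 1/(jωC) = -j/(ω·C) = 0 - j4.872e+04 Ω
Step 3 — Parallel branch: R2 || C = 1/(1/R2 + 1/C) = 195 - j0.7804 Ω.
Step 4 — Series with R1: Z_total = R1 + (R2 || C) = 208.1 - j0.7804 Ω = 208.1∠-0.2° Ω.
Step 5 — Source phasor: V = 18∠60.0° V = 9 + j15.59 V.
Step 6 — Current: I = V / Z = 0.04297 + j0.07507 A = 0.0865∠60.2° A.
Step 7 — Complex power: S = V·I* = 1.557 - j0.005839 VA.
Step 8 — Real power: P = Re(S) = 1.557 W.
Step 9 — Reactive power: Q = Im(S) = -0.005839 VAR.
Step 10 — Apparent power: |S| = 1.557 VA.
Step 11 — Power factor: PF = P/|S| = 1 (leading).

(a) P = 1.557 W  (b) Q = -0.005839 VAR  (c) S = 1.557 VA  (d) PF = 1 (leading)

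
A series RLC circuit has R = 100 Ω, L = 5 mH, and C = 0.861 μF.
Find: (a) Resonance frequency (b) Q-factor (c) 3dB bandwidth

Step 1 — Resonance condition Im(Z)=0 gives ω₀ = 1/√(LC).
Step 2 — ω₀ = 1/√(0.005·8.61e-07) = 1.524e+04 rad/s.
Step 3 — f₀ = ω₀/(2π) = 2426 Hz.
Step 4 — Series Q: Q = ω₀L/R = 1.524e+04·0.005/100 = 0.762.
Step 5 — 3dB bandwidth: Δω = ω₀/Q = 2e+04 rad/s; BW = Δω/(2π) = 3183 Hz.

(a) f₀ = 2426 Hz  (b) Q = 0.762  (c) BW = 3183 Hz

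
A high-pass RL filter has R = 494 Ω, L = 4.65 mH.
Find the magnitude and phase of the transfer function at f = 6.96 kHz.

Step 1 — Angular frequency: ω = 2π·6960 = 4.373e+04 rad/s.
Step 2 — Transfer function: H(jω) = jωL/(R + jωL).
Step 3 — Numerator jωL = j·203.3; denominator R + jωL = 494 + j203.3.
Step 4 — H = 0.1449 + j0.352.
Step 5 — Magnitude: |H| = 0.3806 (-8.4 dB); phase: φ = 67.6°.

|H| = 0.3806 (-8.4 dB), φ = 67.6°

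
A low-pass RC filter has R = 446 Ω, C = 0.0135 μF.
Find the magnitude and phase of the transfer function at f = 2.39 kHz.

Step 1 — Angular frequency: ω = 2π·2390 = 1.502e+04 rad/s.
Step 2 — Transfer function: H(jω) = 1/(1 + jωRC).
Step 3 — Denominator: 1 + jωRC = 1 + j·1.502e+04·446·1.35e-08 = 1 + j0.09042.
Step 4 — H = 0.9919 - j0.08968.
Step 5 — Magnitude: |H| = 0.9959 (-0.0 dB); phase: φ = -5.2°.

|H| = 0.9959 (-0.0 dB), φ = -5.2°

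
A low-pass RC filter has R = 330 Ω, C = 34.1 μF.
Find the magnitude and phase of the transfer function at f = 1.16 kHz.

Step 1 — Angular frequency: ω = 2π·1160 = 7288 rad/s.
Step 2 — Transfer function: H(jω) = 1/(1 + jωRC).
Step 3 — Denominator: 1 + jωRC = 1 + j·7288·330·3.41e-05 = 1 + j82.02.
Step 4 — H = 0.0001486 - j0.01219.
Step 5 — Magnitude: |H| = 0.01219 (-38.3 dB); phase: φ = -89.3°.

|H| = 0.01219 (-38.3 dB), φ = -89.3°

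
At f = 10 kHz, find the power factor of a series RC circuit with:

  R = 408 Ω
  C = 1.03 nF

Step 1 — Angular frequency: ω = 2π·f = 2π·1e+04 = 6.283e+04 rad/s.
Step 2 — Component impedances:
  R: Z = R = 408 Ω
  C: Z = 1/(jωC) = -j/(ω·C) = 0 - j1.545e+04 Ω
Step 3 — Series combination: Z_total = R + C = 408 - j1.545e+04 Ω = 1.546e+04∠-88.5° Ω.
Step 4 — Power factor: PF = cos(φ) = Re(Z)/|Z| = 408/15457 = 0.0264.
Step 5 — Type: Im(Z) = -1.545e+04 ⇒ leading (phase φ = -88.5°).

PF = 0.0264 (leading, φ = -88.5°)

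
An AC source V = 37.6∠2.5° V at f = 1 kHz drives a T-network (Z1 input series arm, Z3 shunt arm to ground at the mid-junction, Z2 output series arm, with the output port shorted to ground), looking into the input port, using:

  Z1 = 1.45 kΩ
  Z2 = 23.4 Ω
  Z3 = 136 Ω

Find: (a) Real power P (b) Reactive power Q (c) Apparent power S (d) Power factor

Step 1 — Angular frequency: ω = 2π·f = 2π·1000 = 6283 rad/s.
Step 2 — Component impedances:
  Z1: Z = R = 1450 Ω
  Z2: Z = R = 23.4 Ω
  Z3: Z = R = 136 Ω
Step 3 — With the output port shorted to ground, the output series arm Z2 runs from the junction to ground; the shunt arm Z3 also runs from the junction to ground. They appear in parallel: Z3 || Z2 = 19.96 Ω.
Step 4 — Series with input arm Z1: Z_in = Z1 + (Z3 || Z2) = 1470 Ω = 1470∠0.0° Ω.
Step 5 — Source phasor: V = 37.6∠2.5° V = 37.56 + j1.64 V.
Step 6 — Current: I = V / Z = 0.02555 + j0.001116 A = 0.02558∠2.5° A.
Step 7 — Complex power: S = V·I* = 0.9618 VA.
Step 8 — Real power: P = Re(S) = 0.9618 W.
Step 9 — Reactive power: Q = Im(S) = 0 VAR.
Step 10 — Apparent power: |S| = 0.9618 VA.
Step 11 — Power factor: PF = P/|S| = 1 (unity).

(a) P = 0.9618 W  (b) Q = 0 VAR  (c) S = 0.9618 VA  (d) PF = 1 (unity)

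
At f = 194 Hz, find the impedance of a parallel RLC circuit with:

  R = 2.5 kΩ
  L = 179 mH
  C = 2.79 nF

Step 1 — Angular frequency: ω = 2π·f = 2π·194 = 1219 rad/s.
Step 2 — Component impedances:
  R: Z = R = 2500 Ω
  L: Z = jωL = j·1219·0.179 = 0 + j218.2 Ω
  C: Z = 1/(jωC) = -j/(ω·C) = 0 - j2.94e+05 Ω
Step 3 — Parallel combination: 1/Z_total = 1/R + 1/L + 1/C; Z_total = 18.93 + j216.7 Ω = 217.5∠85.0° Ω.

Z = 18.93 + j216.7 Ω = 217.5∠85.0° Ω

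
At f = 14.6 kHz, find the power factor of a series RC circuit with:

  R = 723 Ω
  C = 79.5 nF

Step 1 — Angular frequency: ω = 2π·f = 2π·1.46e+04 = 9.173e+04 rad/s.
Step 2 — Component impedances:
  R: Z = R = 723 Ω
  C: Z = 1/(jωC) = -j/(ω·C) = 0 - j137.1 Ω
Step 3 — Series combination: Z_total = R + C = 723 - j137.1 Ω = 735.9∠-10.7° Ω.
Step 4 — Power factor: PF = cos(φ) = Re(Z)/|Z| = 723/735.9 = 0.9825.
Step 5 — Type: Im(Z) = -137.1 ⇒ leading (phase φ = -10.7°).

PF = 0.9825 (leading, φ = -10.7°)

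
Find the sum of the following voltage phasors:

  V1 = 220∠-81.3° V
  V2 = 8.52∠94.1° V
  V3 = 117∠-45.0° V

Step 1 — Convert each phasor to rectangular form:
  V1 = 220·(cos(-81.3°) + j·sin(-81.3°)) = 33.28 - j217.5 V
  V2 = 8.52·(cos(94.1°) + j·sin(94.1°)) = -0.6092 + j8.498 V
  V3 = 117·(cos(-45.0°) + j·sin(-45.0°)) = 82.73 - j82.73 V
Step 2 — Sum components: V_total = 115.4 - j291.7 V.
Step 3 — Convert to polar: |V_total| = 313.7 V, ∠V_total = -68.4°.

V_total = 313.7∠-68.4° V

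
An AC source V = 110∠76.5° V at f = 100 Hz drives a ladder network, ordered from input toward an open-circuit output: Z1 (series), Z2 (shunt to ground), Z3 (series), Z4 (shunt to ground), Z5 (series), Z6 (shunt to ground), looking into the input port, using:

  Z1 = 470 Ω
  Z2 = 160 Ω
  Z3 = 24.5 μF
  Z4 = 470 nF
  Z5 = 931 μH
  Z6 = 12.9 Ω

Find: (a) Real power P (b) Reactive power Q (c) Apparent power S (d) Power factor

Step 1 — Angular frequency: ω = 2π·f = 2π·100 = 628.3 rad/s.
Step 2 — Component impedances:
  Z1: Z = R = 470 Ω
  Z2: Z = R = 160 Ω
  Z3: Z = 1/(jωC) = -j/(ω·C) = 0 - j64.96 Ω
  Z4: Z = 1/(jωC) = -j/(ω·C) = 0 - j3386 Ω
  Z5: Z = jωL = j·628.3·0.000931 = 0 + j0.585 Ω
  Z6: Z = R = 12.9 Ω
Step 3 — Ladder network (open output): work backward from the far end, alternating series and parallel combinations. Z_in = 500 - j48.44 Ω = 502.3∠-5.5° Ω.
Step 4 — Source phasor: V = 110∠76.5° V = 25.68 + j107 V.
Step 5 — Current: I = V / Z = 0.03035 + j0.2169 A = 0.219∠82.0° A.
Step 6 — Complex power: S = V·I* = 23.98 - j2.323 VA.
Step 7 — Real power: P = Re(S) = 23.98 W.
Step 8 — Reactive power: Q = Im(S) = -2.323 VAR.
Step 9 — Apparent power: |S| = 24.09 VA.
Step 10 — Power factor: PF = P/|S| = 0.9953 (leading).

(a) P = 23.98 W  (b) Q = -2.323 VAR  (c) S = 24.09 VA  (d) PF = 0.9953 (leading)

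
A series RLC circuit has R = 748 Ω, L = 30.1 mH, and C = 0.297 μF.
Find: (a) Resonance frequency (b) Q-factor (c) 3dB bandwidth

Step 1 — Resonance: ω₀ = 1/√(LC) = 1/√(0.0301·2.97e-07) = 1.058e+04 rad/s.
Step 2 — f₀ = ω₀/(2π) = 1683 Hz.
Step 3 — Series Q: Q = ω₀L/R = 1.058e+04·0.0301/748 = 0.4256.
Step 4 — Bandwidth: Δω = ω₀/Q = 2.485e+04 rad/s; BW = Δω/(2π) = 3955 Hz.

(a) f₀ = 1683 Hz  (b) Q = 0.4256  (c) BW = 3955 Hz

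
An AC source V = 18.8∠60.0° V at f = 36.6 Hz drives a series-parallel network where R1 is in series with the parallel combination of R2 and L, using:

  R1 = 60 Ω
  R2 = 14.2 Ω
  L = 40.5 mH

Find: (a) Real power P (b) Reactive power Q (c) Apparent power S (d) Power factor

Step 1 — Angular frequency: ω = 2π·f = 2π·36.6 = 230 rad/s.
Step 2 — Component impedances:
  R1: Z = R = 60 Ω
  R2: Z = R = 14.2 Ω
  L: Z = jωL = j·230·0.0405 = 0 + j9.314 Ω
Step 3 — Parallel branch: R2 || L = 1/(1/R2 + 1/L) = 4.271 + j6.512 Ω.
Step 4 — Series with R1: Z_total = R1 + (R2 || L) = 64.27 + j6.512 Ω = 64.6∠5.8° Ω.
Step 5 — Source phasor: V = 18.8∠60.0° V = 9.4 + j16.28 V.
Step 6 — Current: I = V / Z = 0.1702 + j0.2361 A = 0.291∠54.2° A.
Step 7 — Complex power: S = V·I* = 5.443 + j0.5515 VA.
Step 8 — Real power: P = Re(S) = 5.443 W.
Step 9 — Reactive power: Q = Im(S) = 0.5515 VAR.
Step 10 — Apparent power: |S| = 5.471 VA.
Step 11 — Power factor: PF = P/|S| = 0.9949 (lagging).

(a) P = 5.443 W  (b) Q = 0.5515 VAR  (c) S = 5.471 VA  (d) PF = 0.9949 (lagging)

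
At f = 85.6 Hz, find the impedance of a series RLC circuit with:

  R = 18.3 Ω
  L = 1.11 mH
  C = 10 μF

Step 1 — Angular frequency: ω = 2π·f = 2π·85.6 = 537.8 rad/s.
Step 2 — Component impedances:
  R: Z = R = 18.3 Ω
  L: Z = jωL = j·537.8·0.00111 = 0 + j0.597 Ω
  C: Z = 1/(jωC) = -j/(ω·C) = 0 - j185.9 Ω
Step 3 — Series combination: Z_total = R + L + C = 18.3 - j185.3 Ω = 186.2∠-84.4° Ω.

Z = 18.3 - j185.3 Ω = 186.2∠-84.4° Ω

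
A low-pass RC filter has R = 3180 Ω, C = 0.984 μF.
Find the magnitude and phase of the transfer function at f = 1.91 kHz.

Step 1 — Angular frequency: ω = 2π·1910 = 1.2e+04 rad/s.
Step 2 — Transfer function: H(jω) = 1/(1 + jωRC).
Step 3 — Denominator: 1 + jωRC = 1 + j·1.2e+04·3180·9.84e-07 = 1 + j37.55.
Step 4 — H = 0.0007086 - j0.02661.
Step 5 — Magnitude: |H| = 0.02662 (-31.5 dB); phase: φ = -88.5°.

|H| = 0.02662 (-31.5 dB), φ = -88.5°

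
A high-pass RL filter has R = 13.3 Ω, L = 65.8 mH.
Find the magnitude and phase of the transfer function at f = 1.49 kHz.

Step 1 — Angular frequency: ω = 2π·1490 = 9362 rad/s.
Step 2 — Transfer function: H(jω) = jωL/(R + jωL).
Step 3 — Numerator jωL = j·616; denominator R + jωL = 13.3 + j616.
Step 4 — H = 0.9995 + j0.02158.
Step 5 — Magnitude: |H| = 0.9998 (-0.0 dB); phase: φ = 1.2°.

|H| = 0.9998 (-0.0 dB), φ = 1.2°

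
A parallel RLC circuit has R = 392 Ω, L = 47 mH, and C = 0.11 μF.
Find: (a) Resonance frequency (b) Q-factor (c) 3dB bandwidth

Step 1 — Resonance: ω₀ = 1/√(LC) = 1/√(0.047·1.1e-07) = 1.391e+04 rad/s.
Step 2 — f₀ = ω₀/(2π) = 2213 Hz.
Step 3 — Parallel Q: Q = R/(ω₀L) = 392/(1.391e+04·0.047) = 0.5997.
Step 4 — Bandwidth: Δω = ω₀/Q = 2.319e+04 rad/s; BW = Δω/(2π) = 3691 Hz.

(a) f₀ = 2213 Hz  (b) Q = 0.5997  (c) BW = 3691 Hz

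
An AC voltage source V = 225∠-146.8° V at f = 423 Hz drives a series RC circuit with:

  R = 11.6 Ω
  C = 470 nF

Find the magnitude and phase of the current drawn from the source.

Step 1 — Angular frequency: ω = 2π·f = 2π·423 = 2658 rad/s.
Step 2 — Component impedances:
  R: Z = R = 11.6 Ω
  C: Z = 1/(jωC) = -j/(ω·C) = 0 - j800.5 Ω
Step 3 — Series combination: Z_total = R + C = 11.6 - j800.5 Ω = 800.6∠-89.2° Ω.
Step 4 — Source phasor: V = 225∠-146.8° V = -188.3 - j123.2 V.
Step 5 — Ohm's law: I = V / Z_total = (-188.3 - j123.2) / (11.6 - j800.5) = 0.1505 - j0.2374 A.
Step 6 — Convert to polar: |I| = 0.281 A, ∠I = -57.6°.

I = 0.281∠-57.6° A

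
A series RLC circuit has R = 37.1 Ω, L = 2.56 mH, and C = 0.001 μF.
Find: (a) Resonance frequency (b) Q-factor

Step 1 — Resonance condition Im(Z)=0 gives ω₀ = 1/√(LC).
Step 2 — ω₀ = 1/√(0.00256·1e-09) = 6.25e+05 rad/s.
Step 3 — f₀ = ω₀/(2π) = 9.947e+04 Hz.
Step 4 — Series Q: Q = ω₀L/R = 6.25e+05·0.00256/37.1 = 43.13.

(a) f₀ = 9.947e+04 Hz  (b) Q = 43.13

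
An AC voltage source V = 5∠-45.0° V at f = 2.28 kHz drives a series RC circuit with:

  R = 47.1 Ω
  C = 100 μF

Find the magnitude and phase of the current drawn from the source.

Step 1 — Angular frequency: ω = 2π·f = 2π·2280 = 1.433e+04 rad/s.
Step 2 — Component impedances:
  R: Z = R = 47.1 Ω
  C: Z = 1/(jωC) = -j/(ω·C) = 0 - j0.698 Ω
Step 3 — Series combination: Z_total = R + C = 47.1 - j0.698 Ω = 47.11∠-0.8° Ω.
Step 4 — Source phasor: V = 5∠-45.0° V = 3.536 - j3.536 V.
Step 5 — Ohm's law: I = V / Z_total = (3.536 - j3.536) / (47.1 - j0.698) = 0.07616 - j0.07394 A.
Step 6 — Convert to polar: |I| = 0.1061 A, ∠I = -44.2°.

I = 0.1061∠-44.2° A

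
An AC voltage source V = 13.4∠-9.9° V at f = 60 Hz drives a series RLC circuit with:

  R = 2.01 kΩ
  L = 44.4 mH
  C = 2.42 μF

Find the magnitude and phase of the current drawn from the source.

Step 1 — Angular frequency: ω = 2π·f = 2π·60 = 377 rad/s.
Step 2 — Component impedances:
  R: Z = R = 2010 Ω
  L: Z = jωL = j·377·0.0444 = 0 + j16.74 Ω
  C: Z = 1/(jωC) = -j/(ω·C) = 0 - j1096 Ω
Step 3 — Series combination: Z_total = R + L + C = 2010 - j1079 Ω = 2281∠-28.2° Ω.
Step 4 — Source phasor: V = 13.4∠-9.9° V = 13.2 - j2.304 V.
Step 5 — Ohm's law: I = V / Z_total = (13.2 - j2.304) / (2010 - j1079) = 0.005575 + j0.001848 A.
Step 6 — Convert to polar: |I| = 0.005873 A, ∠I = 18.3°.

I = 0.005873∠18.3° A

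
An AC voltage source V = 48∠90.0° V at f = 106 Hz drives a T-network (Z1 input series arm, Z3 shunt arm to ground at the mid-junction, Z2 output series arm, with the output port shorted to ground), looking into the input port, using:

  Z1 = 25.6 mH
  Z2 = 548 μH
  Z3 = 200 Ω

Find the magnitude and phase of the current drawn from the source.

Step 1 — Angular frequency: ω = 2π·f = 2π·106 = 666 rad/s.
Step 2 — Component impedances:
  Z1: Z = jωL = j·666·0.0256 = 0 + j17.05 Ω
  Z2: Z = jωL = j·666·0.000548 = 0 + j0.365 Ω
  Z3: Z = R = 200 Ω
Step 3 — With the output port shorted to ground, the output series arm Z2 runs from the junction to ground; the shunt arm Z3 also runs from the junction to ground. They appear in parallel: Z3 || Z2 = 0.000666 + j0.365 Ω.
Step 4 — Series with input arm Z1: Z_in = Z1 + (Z3 || Z2) = 0.000666 + j17.42 Ω = 17.42∠90.0° Ω.
Step 5 — Source phasor: V = 48∠90.0° V = 0 + j48 V.
Step 6 — Ohm's law: I = V / Z_total = (0 + j48) / (0.000666 + j17.42) = 2.756 + j0.0001054 A.
Step 7 — Convert to polar: |I| = 2.756 A, ∠I = 0.0°.

I = 2.756∠0.0° A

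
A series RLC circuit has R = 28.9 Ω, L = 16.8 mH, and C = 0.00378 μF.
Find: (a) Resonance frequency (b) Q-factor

Step 1 — Resonance condition Im(Z)=0 gives ω₀ = 1/√(LC).
Step 2 — ω₀ = 1/√(0.0168·3.78e-09) = 1.255e+05 rad/s.
Step 3 — f₀ = ω₀/(2π) = 1.997e+04 Hz.
Step 4 — Series Q: Q = ω₀L/R = 1.255e+05·0.0168/28.9 = 72.95.

(a) f₀ = 1.997e+04 Hz  (b) Q = 72.95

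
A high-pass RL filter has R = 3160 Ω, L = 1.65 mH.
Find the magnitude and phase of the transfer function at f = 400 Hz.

Step 1 — Angular frequency: ω = 2π·400 = 2513 rad/s.
Step 2 — Transfer function: H(jω) = jωL/(R + jωL).
Step 3 — Numerator jωL = j·4.147; denominator R + jωL = 3160 + j4.147.
Step 4 — H = 1.722e-06 + j0.001312.
Step 5 — Magnitude: |H| = 0.001312 (-57.6 dB); phase: φ = 89.9°.

|H| = 0.001312 (-57.6 dB), φ = 89.9°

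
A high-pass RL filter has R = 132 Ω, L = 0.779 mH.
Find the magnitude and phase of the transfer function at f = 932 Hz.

Step 1 — Angular frequency: ω = 2π·932 = 5856 rad/s.
Step 2 — Transfer function: H(jω) = jωL/(R + jωL).
Step 3 — Numerator jωL = j·4.562; denominator R + jωL = 132 + j4.562.
Step 4 — H = 0.001193 + j0.03452.
Step 5 — Magnitude: |H| = 0.03454 (-29.2 dB); phase: φ = 88.0°.

|H| = 0.03454 (-29.2 dB), φ = 88.0°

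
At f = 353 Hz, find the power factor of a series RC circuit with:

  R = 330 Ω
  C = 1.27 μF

Step 1 — Angular frequency: ω = 2π·f = 2π·353 = 2218 rad/s.
Step 2 — Component impedances:
  R: Z = R = 330 Ω
  C: Z = 1/(jωC) = -j/(ω·C) = 0 - j355 Ω
Step 3 — Series combination: Z_total = R + C = 330 - j355 Ω = 484.7∠-47.1° Ω.
Step 4 — Power factor: PF = cos(φ) = Re(Z)/|Z| = 330/484.7 = 0.6808.
Step 5 — Type: Im(Z) = -355 ⇒ leading (phase φ = -47.1°).

PF = 0.6808 (leading, φ = -47.1°)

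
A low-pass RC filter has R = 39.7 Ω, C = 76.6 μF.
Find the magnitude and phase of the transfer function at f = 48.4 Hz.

Step 1 — Angular frequency: ω = 2π·48.4 = 304.1 rad/s.
Step 2 — Transfer function: H(jω) = 1/(1 + jωRC).
Step 3 — Denominator: 1 + jωRC = 1 + j·304.1·39.7·7.66e-05 = 1 + j0.9248.
Step 4 — H = 0.539 - j0.4985.
Step 5 — Magnitude: |H| = 0.7342 (-2.7 dB); phase: φ = -42.8°.

|H| = 0.7342 (-2.7 dB), φ = -42.8°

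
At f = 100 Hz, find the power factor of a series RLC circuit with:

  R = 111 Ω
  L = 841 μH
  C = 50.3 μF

Step 1 — Angular frequency: ω = 2π·f = 2π·100 = 628.3 rad/s.
Step 2 — Component impedances:
  R: Z = R = 111 Ω
  L: Z = jωL = j·628.3·0.000841 = 0 + j0.5284 Ω
  C: Z = 1/(jωC) = -j/(ω·C) = 0 - j31.64 Ω
Step 3 — Series combination: Z_total = R + L + C = 111 - j31.11 Ω = 115.3∠-15.7° Ω.
Step 4 — Power factor: PF = cos(φ) = Re(Z)/|Z| = 111/115.28 = 0.9629.
Step 5 — Type: Im(Z) = -31.11 ⇒ leading (phase φ = -15.7°).

PF = 0.9629 (leading, φ = -15.7°)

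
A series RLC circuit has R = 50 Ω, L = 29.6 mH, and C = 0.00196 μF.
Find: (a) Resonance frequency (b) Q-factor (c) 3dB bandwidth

Step 1 — Resonance condition Im(Z)=0 gives ω₀ = 1/√(LC).
Step 2 — ω₀ = 1/√(0.0296·1.96e-09) = 1.313e+05 rad/s.
Step 3 — f₀ = ω₀/(2π) = 2.09e+04 Hz.
Step 4 — Series Q: Q = ω₀L/R = 1.313e+05·0.0296/50 = 77.72.
Step 5 — 3dB bandwidth: Δω = ω₀/Q = 1689 rad/s; BW = Δω/(2π) = 268.8 Hz.

(a) f₀ = 2.09e+04 Hz  (b) Q = 77.72  (c) BW = 268.8 Hz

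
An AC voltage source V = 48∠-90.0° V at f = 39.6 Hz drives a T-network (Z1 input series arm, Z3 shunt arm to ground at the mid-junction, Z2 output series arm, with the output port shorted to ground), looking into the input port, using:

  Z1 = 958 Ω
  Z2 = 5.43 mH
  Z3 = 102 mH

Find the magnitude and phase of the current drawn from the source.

Step 1 — Angular frequency: ω = 2π·f = 2π·39.6 = 248.8 rad/s.
Step 2 — Component impedances:
  Z1: Z = R = 958 Ω
  Z2: Z = jωL = j·248.8·0.00543 = 0 + j1.351 Ω
  Z3: Z = jωL = j·248.8·0.102 = 0 + j25.38 Ω
Step 3 — With the output port shorted to ground, the output series arm Z2 runs from the junction to ground; the shunt arm Z3 also runs from the junction to ground. They appear in parallel: Z3 || Z2 = 0 + j1.283 Ω.
Step 4 — Series with input arm Z1: Z_in = Z1 + (Z3 || Z2) = 958 + j1.283 Ω = 958∠0.1° Ω.
Step 5 — Source phasor: V = 48∠-90.0° V = 0 - j48 V.
Step 6 — Ohm's law: I = V / Z_total = (0 - j48) / (958 + j1.283) = -6.709e-05 - j0.0501 A.
Step 7 — Convert to polar: |I| = 0.0501 A, ∠I = -90.1°.

I = 0.0501∠-90.1° A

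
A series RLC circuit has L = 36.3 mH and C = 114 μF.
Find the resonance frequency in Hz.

Step 1 — Resonance condition Im(Z)=0 gives ω₀ = 1/√(LC).
Step 2 — ω₀ = 1/√(0.0363·0.000114) = 491.6 rad/s.
Step 3 — f₀ = ω₀/(2π) = 78.24 Hz.

f₀ = 78.24 Hz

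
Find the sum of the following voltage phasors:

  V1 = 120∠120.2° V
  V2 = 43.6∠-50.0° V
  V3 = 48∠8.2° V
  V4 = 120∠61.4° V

Step 1 — Convert each phasor to rectangular form:
  V1 = 120·(cos(120.2°) + j·sin(120.2°)) = -60.36 + j103.7 V
  V2 = 43.6·(cos(-50.0°) + j·sin(-50.0°)) = 28.03 - j33.4 V
  V3 = 48·(cos(8.2°) + j·sin(8.2°)) = 47.51 + j6.846 V
  V4 = 120·(cos(61.4°) + j·sin(61.4°)) = 57.44 + j105.4 V
Step 2 — Sum components: V_total = 72.62 + j182.5 V.
Step 3 — Convert to polar: |V_total| = 196.4 V, ∠V_total = 68.3°.

V_total = 196.4∠68.3° V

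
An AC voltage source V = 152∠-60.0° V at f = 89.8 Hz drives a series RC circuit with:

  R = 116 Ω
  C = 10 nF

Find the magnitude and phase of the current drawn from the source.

Step 1 — Angular frequency: ω = 2π·f = 2π·89.8 = 564.2 rad/s.
Step 2 — Component impedances:
  R: Z = R = 116 Ω
  C: Z = 1/(jωC) = -j/(ω·C) = 0 - j1.772e+05 Ω
Step 3 — Series combination: Z_total = R + C = 116 - j1.772e+05 Ω = 1.772e+05∠-90.0° Ω.
Step 4 — Source phasor: V = 152∠-60.0° V = 76 - j131.6 V.
Step 5 — Ohm's law: I = V / Z_total = (76 - j131.6) / (116 - j1.772e+05) = 0.000743 + j0.0004283 A.
Step 6 — Convert to polar: |I| = 0.0008576 A, ∠I = 30.0°.

I = 0.0008576∠30.0° A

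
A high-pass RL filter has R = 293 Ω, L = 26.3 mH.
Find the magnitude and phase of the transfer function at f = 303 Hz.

Step 1 — Angular frequency: ω = 2π·303 = 1904 rad/s.
Step 2 — Transfer function: H(jω) = jωL/(R + jωL).
Step 3 — Numerator jωL = j·50.07; denominator R + jωL = 293 + j50.07.
Step 4 — H = 0.02837 + j0.166.
Step 5 — Magnitude: |H| = 0.1684 (-15.5 dB); phase: φ = 80.3°.

|H| = 0.1684 (-15.5 dB), φ = 80.3°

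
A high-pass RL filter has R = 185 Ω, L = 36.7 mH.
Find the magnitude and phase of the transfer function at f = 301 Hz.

Step 1 — Angular frequency: ω = 2π·301 = 1891 rad/s.
Step 2 — Transfer function: H(jω) = jωL/(R + jωL).
Step 3 — Numerator jωL = j·69.41; denominator R + jωL = 185 + j69.41.
Step 4 — H = 0.1234 + j0.3289.
Step 5 — Magnitude: |H| = 0.3513 (-9.1 dB); phase: φ = 69.4°.

|H| = 0.3513 (-9.1 dB), φ = 69.4°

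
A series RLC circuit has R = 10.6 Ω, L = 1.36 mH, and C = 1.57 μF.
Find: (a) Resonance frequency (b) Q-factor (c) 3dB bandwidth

Step 1 — Resonance: ω₀ = 1/√(LC) = 1/√(0.00136·1.57e-06) = 2.164e+04 rad/s.
Step 2 — f₀ = ω₀/(2π) = 3444 Hz.
Step 3 — Series Q: Q = ω₀L/R = 2.164e+04·0.00136/10.6 = 2.777.
Step 4 — Bandwidth: Δω = ω₀/Q = 7794 rad/s; BW = Δω/(2π) = 1240 Hz.

(a) f₀ = 3444 Hz  (b) Q = 2.777  (c) BW = 1240 Hz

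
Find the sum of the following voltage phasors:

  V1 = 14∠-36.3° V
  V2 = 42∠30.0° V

Step 1 — Convert each phasor to rectangular form:
  V1 = 14·(cos(-36.3°) + j·sin(-36.3°)) = 11.28 - j8.288 V
  V2 = 42·(cos(30.0°) + j·sin(30.0°)) = 36.37 + j21 V
Step 2 — Sum components: V_total = 47.66 + j12.71 V.
Step 3 — Convert to polar: |V_total| = 49.32 V, ∠V_total = 14.9°.

V_total = 49.32∠14.9° V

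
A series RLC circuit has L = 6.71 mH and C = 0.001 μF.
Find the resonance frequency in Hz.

Step 1 — Resonance condition Im(Z)=0 gives ω₀ = 1/√(LC).
Step 2 — ω₀ = 1/√(0.00671·1e-09) = 3.86e+05 rad/s.
Step 3 — f₀ = ω₀/(2π) = 6.144e+04 Hz.

f₀ = 6.144e+04 Hz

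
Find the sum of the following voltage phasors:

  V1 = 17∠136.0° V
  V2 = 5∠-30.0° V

Step 1 — Convert each phasor to rectangular form:
  V1 = 17·(cos(136.0°) + j·sin(136.0°)) = -12.23 + j11.81 V
  V2 = 5·(cos(-30.0°) + j·sin(-30.0°)) = 4.33 - j2.5 V
Step 2 — Sum components: V_total = -7.899 + j9.309 V.
Step 3 — Convert to polar: |V_total| = 12.21 V, ∠V_total = 130.3°.

V_total = 12.21∠130.3° V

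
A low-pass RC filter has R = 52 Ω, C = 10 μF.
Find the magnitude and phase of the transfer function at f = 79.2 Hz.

Step 1 — Angular frequency: ω = 2π·79.2 = 497.6 rad/s.
Step 2 — Transfer function: H(jω) = 1/(1 + jωRC).
Step 3 — Denominator: 1 + jωRC = 1 + j·497.6·52·1e-05 = 1 + j0.2588.
Step 4 — H = 0.9372 - j0.2425.
Step 5 — Magnitude: |H| = 0.9681 (-0.3 dB); phase: φ = -14.5°.

|H| = 0.9681 (-0.3 dB), φ = -14.5°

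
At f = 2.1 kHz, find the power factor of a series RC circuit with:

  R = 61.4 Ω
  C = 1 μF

Step 1 — Angular frequency: ω = 2π·f = 2π·2100 = 1.319e+04 rad/s.
Step 2 — Component impedances:
  R: Z = R = 61.4 Ω
  C: Z = 1/(jωC) = -j/(ω·C) = 0 - j75.79 Ω
Step 3 — Series combination: Z_total = R + C = 61.4 - j75.79 Ω = 97.54∠-51.0° Ω.
Step 4 — Power factor: PF = cos(φ) = Re(Z)/|Z| = 61.4/97.54 = 0.6295.
Step 5 — Type: Im(Z) = -75.79 ⇒ leading (phase φ = -51.0°).

PF = 0.6295 (leading, φ = -51.0°)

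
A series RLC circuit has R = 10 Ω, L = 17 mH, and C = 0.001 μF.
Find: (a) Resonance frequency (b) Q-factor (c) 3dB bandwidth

Step 1 — Resonance condition Im(Z)=0 gives ω₀ = 1/√(LC).
Step 2 — ω₀ = 1/√(0.017·1e-09) = 2.425e+05 rad/s.
Step 3 — f₀ = ω₀/(2π) = 3.86e+04 Hz.
Step 4 — Series Q: Q = ω₀L/R = 2.425e+05·0.017/10 = 412.3.
Step 5 — 3dB bandwidth: Δω = ω₀/Q = 588.2 rad/s; BW = Δω/(2π) = 93.62 Hz.

(a) f₀ = 3.86e+04 Hz  (b) Q = 412.3  (c) BW = 93.62 Hz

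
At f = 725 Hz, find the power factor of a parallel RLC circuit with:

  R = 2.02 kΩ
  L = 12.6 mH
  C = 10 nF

Step 1 — Angular frequency: ω = 2π·f = 2π·725 = 4555 rad/s.
Step 2 — Component impedances:
  R: Z = R = 2020 Ω
  L: Z = jωL = j·4555·0.0126 = 0 + j57.4 Ω
  C: Z = 1/(jωC) = -j/(ω·C) = 0 - j2.195e+04 Ω
Step 3 — Parallel combination: 1/Z_total = 1/R + 1/L + 1/C; Z_total = 1.638 + j57.5 Ω = 57.52∠88.4° Ω.
Step 4 — Power factor: PF = cos(φ) = Re(Z)/|Z| = 1.638/57.52 = 0.02848.
Step 5 — Type: Im(Z) = 57.5 ⇒ lagging (phase φ = 88.4°).

PF = 0.02848 (lagging, φ = 88.4°)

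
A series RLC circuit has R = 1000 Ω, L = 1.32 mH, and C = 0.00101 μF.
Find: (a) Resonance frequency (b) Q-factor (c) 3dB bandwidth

Step 1 — Resonance: ω₀ = 1/√(LC) = 1/√(0.00132·1.01e-09) = 8.661e+05 rad/s.
Step 2 — f₀ = ω₀/(2π) = 1.378e+05 Hz.
Step 3 — Series Q: Q = ω₀L/R = 8.661e+05·0.00132/1000 = 1.143.
Step 4 — Bandwidth: Δω = ω₀/Q = 7.576e+05 rad/s; BW = Δω/(2π) = 1.206e+05 Hz.

(a) f₀ = 1.378e+05 Hz  (b) Q = 1.143  (c) BW = 1.206e+05 Hz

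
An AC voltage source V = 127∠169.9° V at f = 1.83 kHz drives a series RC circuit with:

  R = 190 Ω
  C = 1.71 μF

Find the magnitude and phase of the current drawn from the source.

Step 1 — Angular frequency: ω = 2π·f = 2π·1830 = 1.15e+04 rad/s.
Step 2 — Component impedances:
  R: Z = R = 190 Ω
  C: Z = 1/(jωC) = -j/(ω·C) = 0 - j50.86 Ω
Step 3 — Series combination: Z_total = R + C = 190 - j50.86 Ω = 196.7∠-15.0° Ω.
Step 4 — Source phasor: V = 127∠169.9° V = -125 + j22.27 V.
Step 5 — Ohm's law: I = V / Z_total = (-125 + j22.27) / (190 - j50.86) = -0.6433 - j0.05499 A.
Step 6 — Convert to polar: |I| = 0.6457 A, ∠I = -175.1°.

I = 0.6457∠-175.1° A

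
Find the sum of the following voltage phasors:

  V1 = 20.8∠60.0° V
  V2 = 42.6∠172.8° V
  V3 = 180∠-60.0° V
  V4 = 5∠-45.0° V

Step 1 — Convert each phasor to rectangular form:
  V1 = 20.8·(cos(60.0°) + j·sin(60.0°)) = 10.4 + j18.01 V
  V2 = 42.6·(cos(172.8°) + j·sin(172.8°)) = -42.26 + j5.339 V
  V3 = 180·(cos(-60.0°) + j·sin(-60.0°)) = 90 - j155.9 V
  V4 = 5·(cos(-45.0°) + j·sin(-45.0°)) = 3.536 - j3.536 V
Step 2 — Sum components: V_total = 61.67 - j136.1 V.
Step 3 — Convert to polar: |V_total| = 149.4 V, ∠V_total = -65.6°.

V_total = 149.4∠-65.6° V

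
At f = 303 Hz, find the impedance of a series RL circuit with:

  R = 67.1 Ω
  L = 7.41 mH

Step 1 — Angular frequency: ω = 2π·f = 2π·303 = 1904 rad/s.
Step 2 — Component impedances:
  R: Z = R = 67.1 Ω
  L: Z = jωL = j·1904·0.00741 = 0 + j14.11 Ω
Step 3 — Series combination: Z_total = R + L = 67.1 + j14.11 Ω = 68.57∠11.9° Ω.

Z = 67.1 + j14.11 Ω = 68.57∠11.9° Ω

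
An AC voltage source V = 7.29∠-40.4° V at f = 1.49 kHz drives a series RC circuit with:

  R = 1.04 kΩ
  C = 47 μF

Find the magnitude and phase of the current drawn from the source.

Step 1 — Angular frequency: ω = 2π·f = 2π·1490 = 9362 rad/s.
Step 2 — Component impedances:
  R: Z = R = 1040 Ω
  C: Z = 1/(jωC) = -j/(ω·C) = 0 - j2.273 Ω
Step 3 — Series combination: Z_total = R + C = 1040 - j2.273 Ω = 1040∠-0.1° Ω.
Step 4 — Source phasor: V = 7.29∠-40.4° V = 5.552 - j4.725 V.
Step 5 — Ohm's law: I = V / Z_total = (5.552 - j4.725) / (1040 - j2.273) = 0.005348 - j0.004531 A.
Step 6 — Convert to polar: |I| = 0.00701 A, ∠I = -40.3°.

I = 0.00701∠-40.3° A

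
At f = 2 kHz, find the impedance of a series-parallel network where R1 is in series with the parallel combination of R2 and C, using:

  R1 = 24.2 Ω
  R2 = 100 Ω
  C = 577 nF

Step 1 — Angular frequency: ω = 2π·f = 2π·2000 = 1.257e+04 rad/s.
Step 2 — Component impedances:
  R1: Z = R = 24.2 Ω
  R2: Z = R = 100 Ω
  C: Z = 1/(jωC) = -j/(ω·C) = 0 - j137.9 Ω
Step 3 — Parallel branch: R2 || C = 1/(1/R2 + 1/C) = 65.54 - j47.52 Ω.
Step 4 — Series with R1: Z_total = R1 + (R2 || C) = 89.74 - j47.52 Ω = 101.5∠-27.9° Ω.

Z = 89.74 - j47.52 Ω = 101.5∠-27.9° Ω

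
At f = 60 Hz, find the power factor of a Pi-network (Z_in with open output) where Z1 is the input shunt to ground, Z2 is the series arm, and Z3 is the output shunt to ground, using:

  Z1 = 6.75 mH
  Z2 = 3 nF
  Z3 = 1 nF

Step 1 — Angular frequency: ω = 2π·f = 2π·60 = 377 rad/s.
Step 2 — Component impedances:
  Z1: Z = jωL = j·377·0.00675 = 0 + j2.545 Ω
  Z2: Z = 1/(jωC) = -j/(ω·C) = 0 - j8.842e+05 Ω
  Z3: Z = 1/(jωC) = -j/(ω·C) = 0 - j2.653e+06 Ω
Step 3 — With open output, the series arm Z2 and the output shunt Z3 appear in series to ground: Z2 + Z3 = 0 - j3.537e+06 Ω.
Step 4 — Parallel with input shunt Z1: Z_in = Z1 || (Z2 + Z3) = 0 + j2.545 Ω = 2.545∠90.0° Ω.
Step 5 — Power factor: PF = cos(φ) = Re(Z)/|Z| = -0/2.545 = -0.
Step 6 — Type: Im(Z) = 2.545 ⇒ lagging (phase φ = 90.0°).

PF = -0 (lagging, φ = 90.0°)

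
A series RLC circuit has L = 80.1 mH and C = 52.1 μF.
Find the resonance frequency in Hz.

Step 1 — Resonance condition Im(Z)=0 gives ω₀ = 1/√(LC).
Step 2 — ω₀ = 1/√(0.0801·5.21e-05) = 489.5 rad/s.
Step 3 — f₀ = ω₀/(2π) = 77.91 Hz.

f₀ = 77.91 Hz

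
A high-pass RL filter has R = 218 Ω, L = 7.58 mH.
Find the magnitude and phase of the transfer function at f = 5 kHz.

Step 1 — Angular frequency: ω = 2π·5000 = 3.142e+04 rad/s.
Step 2 — Transfer function: H(jω) = jωL/(R + jωL).
Step 3 — Numerator jωL = j·238.1; denominator R + jωL = 218 + j238.1.
Step 4 — H = 0.5441 + j0.4981.
Step 5 — Magnitude: |H| = 0.7376 (-2.6 dB); phase: φ = 42.5°.

|H| = 0.7376 (-2.6 dB), φ = 42.5°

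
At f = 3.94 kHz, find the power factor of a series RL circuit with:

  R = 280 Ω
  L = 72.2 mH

Step 1 — Angular frequency: ω = 2π·f = 2π·3940 = 2.476e+04 rad/s.
Step 2 — Component impedances:
  R: Z = R = 280 Ω
  L: Z = jωL = j·2.476e+04·0.0722 = 0 + j1787 Ω
Step 3 — Series combination: Z_total = R + L = 280 + j1787 Ω = 1809∠81.1° Ω.
Step 4 — Power factor: PF = cos(φ) = Re(Z)/|Z| = 280/1809 = 0.1548.
Step 5 — Type: Im(Z) = 1787 ⇒ lagging (phase φ = 81.1°).

PF = 0.1548 (lagging, φ = 81.1°)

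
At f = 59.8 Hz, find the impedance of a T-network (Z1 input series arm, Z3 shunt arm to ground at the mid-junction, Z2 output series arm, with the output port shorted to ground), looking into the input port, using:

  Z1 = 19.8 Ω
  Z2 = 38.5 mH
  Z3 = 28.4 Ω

Step 1 — Angular frequency: ω = 2π·f = 2π·59.8 = 375.7 rad/s.
Step 2 — Component impedances:
  Z1: Z = R = 19.8 Ω
  Z2: Z = jωL = j·375.7·0.0385 = 0 + j14.47 Ω
  Z3: Z = R = 28.4 Ω
Step 3 — With the output port shorted to ground, the output series arm Z2 runs from the junction to ground; the shunt arm Z3 also runs from the junction to ground. They appear in parallel: Z3 || Z2 = 5.85 + j11.49 Ω.
Step 4 — Series with input arm Z1: Z_in = Z1 + (Z3 || Z2) = 25.65 + j11.49 Ω = 28.1∠24.1° Ω.

Z = 25.65 + j11.49 Ω = 28.1∠24.1° Ω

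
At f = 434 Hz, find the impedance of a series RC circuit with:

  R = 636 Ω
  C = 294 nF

Step 1 — Angular frequency: ω = 2π·f = 2π·434 = 2727 rad/s.
Step 2 — Component impedances:
  R: Z = R = 636 Ω
  C: Z = 1/(jωC) = -j/(ω·C) = 0 - j1247 Ω
Step 3 — Series combination: Z_total = R + C = 636 - j1247 Ω = 1400∠-63.0° Ω.

Z = 636 - j1247 Ω = 1400∠-63.0° Ω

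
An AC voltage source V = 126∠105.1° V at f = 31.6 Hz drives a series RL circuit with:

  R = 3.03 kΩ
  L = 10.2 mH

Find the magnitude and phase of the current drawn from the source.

Step 1 — Angular frequency: ω = 2π·f = 2π·31.6 = 198.5 rad/s.
Step 2 — Component impedances:
  R: Z = R = 3030 Ω
  L: Z = jωL = j·198.5·0.0102 = 0 + j2.025 Ω
Step 3 — Series combination: Z_total = R + L = 3030 + j2.025 Ω = 3030∠0.0° Ω.
Step 4 — Source phasor: V = 126∠105.1° V = -32.82 + j121.6 V.
Step 5 — Ohm's law: I = V / Z_total = (-32.82 + j121.6) / (3030 + j2.025) = -0.01081 + j0.04016 A.
Step 6 — Convert to polar: |I| = 0.04158 A, ∠I = 105.1°.

I = 0.04158∠105.1° A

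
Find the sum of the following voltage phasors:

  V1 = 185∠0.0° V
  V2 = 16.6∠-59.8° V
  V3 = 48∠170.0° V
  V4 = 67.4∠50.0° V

Step 1 — Convert each phasor to rectangular form:
  V1 = 185·(cos(0.0°) + j·sin(0.0°)) = 185 V
  V2 = 16.6·(cos(-59.8°) + j·sin(-59.8°)) = 8.35 - j14.35 V
  V3 = 48·(cos(170.0°) + j·sin(170.0°)) = -47.27 + j8.335 V
  V4 = 67.4·(cos(50.0°) + j·sin(50.0°)) = 43.32 + j51.63 V
Step 2 — Sum components: V_total = 189.4 + j45.62 V.
Step 3 — Convert to polar: |V_total| = 194.8 V, ∠V_total = 13.5°.

V_total = 194.8∠13.5° V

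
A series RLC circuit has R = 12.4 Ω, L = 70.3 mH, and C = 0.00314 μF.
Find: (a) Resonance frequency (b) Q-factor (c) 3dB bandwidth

Step 1 — Resonance: ω₀ = 1/√(LC) = 1/√(0.0703·3.14e-09) = 6.731e+04 rad/s.
Step 2 — f₀ = ω₀/(2π) = 1.071e+04 Hz.
Step 3 — Series Q: Q = ω₀L/R = 6.731e+04·0.0703/12.4 = 381.6.
Step 4 — Bandwidth: Δω = ω₀/Q = 176.4 rad/s; BW = Δω/(2π) = 28.07 Hz.

(a) f₀ = 1.071e+04 Hz  (b) Q = 381.6  (c) BW = 28.07 Hz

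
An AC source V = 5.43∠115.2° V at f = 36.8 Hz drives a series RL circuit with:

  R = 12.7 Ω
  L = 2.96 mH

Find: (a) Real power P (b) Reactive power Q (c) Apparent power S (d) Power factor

Step 1 — Angular frequency: ω = 2π·f = 2π·36.8 = 231.2 rad/s.
Step 2 — Component impedances:
  R: Z = R = 12.7 Ω
  L: Z = jωL = j·231.2·0.00296 = 0 + j0.6844 Ω
Step 3 — Series combination: Z_total = R + L = 12.7 + j0.6844 Ω = 12.72∠3.1° Ω.
Step 4 — Source phasor: V = 5.43∠115.2° V = -2.312 + j4.913 V.
Step 5 — Current: I = V / Z = -0.1607 + j0.3955 A = 0.4269∠112.1° A.
Step 6 — Complex power: S = V·I* = 2.315 + j0.1248 VA.
Step 7 — Real power: P = Re(S) = 2.315 W.
Step 8 — Reactive power: Q = Im(S) = 0.1248 VAR.
Step 9 — Apparent power: |S| = 2.318 VA.
Step 10 — Power factor: PF = P/|S| = 0.9986 (lagging).

(a) P = 2.315 W  (b) Q = 0.1248 VAR  (c) S = 2.318 VA  (d) PF = 0.9986 (lagging)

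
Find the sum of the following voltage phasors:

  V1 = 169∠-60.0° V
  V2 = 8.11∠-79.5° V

Step 1 — Convert each phasor to rectangular form:
  V1 = 169·(cos(-60.0°) + j·sin(-60.0°)) = 84.5 - j146.4 V
  V2 = 8.11·(cos(-79.5°) + j·sin(-79.5°)) = 1.478 - j7.974 V
Step 2 — Sum components: V_total = 85.98 - j154.3 V.
Step 3 — Convert to polar: |V_total| = 176.7 V, ∠V_total = -60.9°.

V_total = 176.7∠-60.9° V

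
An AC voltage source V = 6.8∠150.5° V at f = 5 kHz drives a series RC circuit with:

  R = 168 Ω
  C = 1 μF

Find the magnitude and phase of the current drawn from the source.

Step 1 — Angular frequency: ω = 2π·f = 2π·5000 = 3.142e+04 rad/s.
Step 2 — Component impedances:
  R: Z = R = 168 Ω
  C: Z = 1/(jωC) = -j/(ω·C) = 0 - j31.83 Ω
Step 3 — Series combination: Z_total = R + C = 168 - j31.83 Ω = 171∠-10.7° Ω.
Step 4 — Source phasor: V = 6.8∠150.5° V = -5.918 + j3.348 V.
Step 5 — Ohm's law: I = V / Z_total = (-5.918 + j3.348) / (168 - j31.83) = -0.03765 + j0.0128 A.
Step 6 — Convert to polar: |I| = 0.03977 A, ∠I = 161.2°.

I = 0.03977∠161.2° A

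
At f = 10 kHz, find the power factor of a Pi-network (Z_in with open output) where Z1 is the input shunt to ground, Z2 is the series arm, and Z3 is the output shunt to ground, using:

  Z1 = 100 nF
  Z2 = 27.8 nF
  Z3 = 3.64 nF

Step 1 — Angular frequency: ω = 2π·f = 2π·1e+04 = 6.283e+04 rad/s.
Step 2 — Component impedances:
  Z1: Z = 1/(jωC) = -j/(ω·C) = 0 - j159.2 Ω
  Z2: Z = 1/(jωC) = -j/(ω·C) = 0 - j572.5 Ω
  Z3: Z = 1/(jωC) = -j/(ω·C) = 0 - j4372 Ω
Step 3 — With open output, the series arm Z2 and the output shunt Z3 appear in series to ground: Z2 + Z3 = 0 - j4945 Ω.
Step 4 — Parallel with input shunt Z1: Z_in = Z1 || (Z2 + Z3) = 0 - j154.2 Ω = 154.2∠-90.0° Ω.
Step 5 — Power factor: PF = cos(φ) = Re(Z)/|Z| = 0/154.2 = 0.
Step 6 — Type: Im(Z) = -154.2 ⇒ leading (phase φ = -90.0°).

PF = 0 (leading, φ = -90.0°)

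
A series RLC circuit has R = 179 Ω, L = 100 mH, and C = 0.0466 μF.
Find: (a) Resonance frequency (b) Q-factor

Step 1 — Resonance condition Im(Z)=0 gives ω₀ = 1/√(LC).
Step 2 — ω₀ = 1/√(0.1·4.66e-08) = 1.465e+04 rad/s.
Step 3 — f₀ = ω₀/(2π) = 2331 Hz.
Step 4 — Series Q: Q = ω₀L/R = 1.465e+04·0.1/179 = 8.184.

(a) f₀ = 2331 Hz  (b) Q = 8.184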